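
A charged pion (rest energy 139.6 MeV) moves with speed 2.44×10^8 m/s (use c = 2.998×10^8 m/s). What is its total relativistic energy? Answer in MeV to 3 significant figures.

β = v/c = 2.44×10^8 / 2.998×10^8 = 0.81388
γ = 1/√(1 − 0.81388²) = 1.7211
E = γm₀c² = 1.7211 × 139.6 MeV = 240 MeV

E ≈ 240 MeV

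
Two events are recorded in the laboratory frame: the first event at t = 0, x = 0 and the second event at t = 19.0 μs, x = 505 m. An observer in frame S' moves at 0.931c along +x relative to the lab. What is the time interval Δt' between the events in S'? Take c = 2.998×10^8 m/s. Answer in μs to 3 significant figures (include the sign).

Δt' ≈ 47.8 μs

γ = 1/√(1 − 0.931²) = 2.7396
Δt' = γ(Δt − vΔx/c²) = 2.7396 × (19.0 μs − 0.931×505 m / (2.998×10^8 m/s))
= 2.7396 × (17.432 μs) = 47.8 μs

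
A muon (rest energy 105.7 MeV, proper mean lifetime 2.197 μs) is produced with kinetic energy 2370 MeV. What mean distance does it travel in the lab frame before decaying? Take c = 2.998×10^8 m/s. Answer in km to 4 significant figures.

d ≈ 15.41 km

γ = 1 + K/(m₀c²) = 1 + 2370/105.7 = 23.4219
β = √(1 − 1/γ²) = 0.999088
Dilated lifetime: γτ₀ = 23.4219 × 2.197 μs = 51.4580 μs
d = βc·γτ₀ = 0.999088 × (2.998×10^8 m/s) × 5.14580×10^-5 s = 15.41 km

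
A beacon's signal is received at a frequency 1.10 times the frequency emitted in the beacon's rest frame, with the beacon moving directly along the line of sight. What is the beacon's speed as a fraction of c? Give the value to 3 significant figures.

β ≈ 0.0950

f_obs/f_src = √((1+β)/(1−β)) = 1.10  ⇒  (1+β)/(1−β) = 1.2100
β = |1 − D²|/(1 + D²) = |1 − 1.2100|/(1 + 1.2100) = 0.0950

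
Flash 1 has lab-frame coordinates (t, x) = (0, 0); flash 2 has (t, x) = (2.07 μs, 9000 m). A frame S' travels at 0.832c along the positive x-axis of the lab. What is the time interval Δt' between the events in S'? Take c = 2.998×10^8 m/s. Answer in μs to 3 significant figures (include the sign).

Δt' ≈ -41.3 μs

γ = 1/√(1 − 0.832²) = 1.8025
Δt' = γ(Δt − vΔx/c²) = 1.8025 × (2.07 μs − 0.832×9000 m / (2.998×10^8 m/s))
= 1.8025 × (-22.907 μs) = -41.3 μs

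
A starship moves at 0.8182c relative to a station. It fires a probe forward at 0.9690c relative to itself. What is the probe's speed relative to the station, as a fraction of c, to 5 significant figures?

u ≈ 0.99686c

Relativistic velocity addition: u = (u' + v)/(1 + u'v/c²)
= (0.9690 + 0.8182)/(1 + 0.9690×0.8182) = 1.7872/1.792836 = 0.99686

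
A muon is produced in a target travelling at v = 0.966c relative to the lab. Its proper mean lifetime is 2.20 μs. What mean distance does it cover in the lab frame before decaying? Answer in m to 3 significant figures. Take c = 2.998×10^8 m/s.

γ = 1/√(1 − 0.966²) = 3.8678
Dilated lifetime: Δt = γτ₀ = 3.8678 × 2.20 μs = 8.5093 μs
d = vΔt = 0.966c × 8.5093 μs = 2.8961×10^8 m/s × 8.5093×10^-6 s = 2460 m

d ≈ 2460 m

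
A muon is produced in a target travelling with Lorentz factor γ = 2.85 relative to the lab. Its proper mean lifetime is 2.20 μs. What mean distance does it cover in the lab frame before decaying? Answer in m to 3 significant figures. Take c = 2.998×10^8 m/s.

β = √(1 − 1/γ²) = √(1 − 1/2.85²) = 0.93642
Dilated lifetime: Δt = γτ₀ = 2.85 × 2.20 μs = 6.2700 μs
d = vΔt = 0.93642c × 6.2700 μs = 2.8074×10^8 m/s × 6.2700×10^-6 s = 1760 m

d ≈ 1760 m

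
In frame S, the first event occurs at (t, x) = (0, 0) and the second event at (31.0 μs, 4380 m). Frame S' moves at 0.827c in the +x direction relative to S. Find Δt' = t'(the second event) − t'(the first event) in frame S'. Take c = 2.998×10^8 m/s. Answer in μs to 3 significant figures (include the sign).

γ = 1/√(1 − 0.827²) = 1.7787
Δt' = γ(Δt − vΔx/c²) = 1.7787 × (31.0 μs − 0.827×4380 m / (2.998×10^8 m/s))
= 1.7787 × (18.918 μs) = 33.6 μs

Δt' ≈ 33.6 μs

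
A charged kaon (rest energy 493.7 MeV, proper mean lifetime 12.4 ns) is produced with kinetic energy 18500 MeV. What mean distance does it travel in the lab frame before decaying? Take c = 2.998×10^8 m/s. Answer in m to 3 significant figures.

γ = 1 + K/(m₀c²) = 1 + 18500/493.7 = 38.472
β = √(1 − 1/γ²) = 0.99966
Dilated lifetime: γτ₀ = 38.472 × 12.4 ns = 477.05 ns
d = βc·γτ₀ = 0.99966 × (2.998×10^8 m/s) × 4.7705×10^-7 s = 143 m

d ≈ 143 m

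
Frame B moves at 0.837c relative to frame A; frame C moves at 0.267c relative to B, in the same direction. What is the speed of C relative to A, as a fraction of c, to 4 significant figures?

Compose boost 2: (0.267 + 0.837)/(1 + 0.267×0.837) = 1.104/1.22348 = 0.9023

u ≈ 0.9023c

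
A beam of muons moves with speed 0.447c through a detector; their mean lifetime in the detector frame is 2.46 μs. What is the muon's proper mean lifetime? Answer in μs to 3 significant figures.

γ = 1/√(1 − 0.447²) = 1.1179
Proper time: τ₀ = Δt/γ = 2.46/1.1179 = 2.20 μs

τ₀ ≈ 2.20 μs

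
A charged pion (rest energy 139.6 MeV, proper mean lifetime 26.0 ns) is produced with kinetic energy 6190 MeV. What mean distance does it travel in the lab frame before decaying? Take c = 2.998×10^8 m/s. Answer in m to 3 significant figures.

d ≈ 353 m

γ = 1 + K/(m₀c²) = 1 + 6190/139.6 = 45.341
β = √(1 − 1/γ²) = 0.99976
Dilated lifetime: γτ₀ = 45.341 × 26.0 ns = 1178.9 ns
d = βc·γτ₀ = 0.99976 × (2.998×10^8 m/s) × 1.1789×10^-6 s = 353 m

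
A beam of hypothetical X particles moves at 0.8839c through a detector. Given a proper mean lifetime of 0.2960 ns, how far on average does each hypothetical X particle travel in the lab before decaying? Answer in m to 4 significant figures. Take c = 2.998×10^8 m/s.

γ = 1/√(1 − 0.8839²) = 2.13823
Dilated lifetime: Δt = γτ₀ = 2.13823 × 0.2960 ns = 0.632917 ns
d = vΔt = 0.8839c × 0.632917 ns = 2.64993×10^8 m/s × 6.32917×10^-10 s = 0.1677 m

d ≈ 0.1677 m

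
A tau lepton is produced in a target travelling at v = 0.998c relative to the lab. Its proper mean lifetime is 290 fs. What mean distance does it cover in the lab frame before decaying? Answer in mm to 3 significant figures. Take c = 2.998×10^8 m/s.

γ = 1/√(1 − 0.998²) = 15.819
Dilated lifetime: Δt = γτ₀ = 15.819 × 290 fs = 4587.6 fs
d = vΔt = 0.998c × 4587.6 fs = 2.9920×10^8 m/s × 4.5876×10^-12 s = 1.37 mm

d ≈ 1.37 mm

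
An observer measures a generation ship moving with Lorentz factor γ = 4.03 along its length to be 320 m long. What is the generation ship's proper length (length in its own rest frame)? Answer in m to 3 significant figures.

γ = 4.03 (given)
L₀ = γL = 4.03 × 320 = 1290 m

L₀ ≈ 1290 m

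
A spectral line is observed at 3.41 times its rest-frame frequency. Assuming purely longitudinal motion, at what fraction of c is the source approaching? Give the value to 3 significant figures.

β ≈ 0.842

f_obs/f_src = √((1+β)/(1−β)) = 3.41  ⇒  (1+β)/(1−β) = 11.628
β = |1 − D²|/(1 + D²) = |1 − 11.628|/(1 + 11.628) = 0.842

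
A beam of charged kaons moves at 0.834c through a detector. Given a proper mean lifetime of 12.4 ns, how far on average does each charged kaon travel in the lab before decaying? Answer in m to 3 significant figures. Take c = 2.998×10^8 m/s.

d ≈ 5.62 m

γ = 1/√(1 − 0.834²) = 1.8124
Dilated lifetime: Δt = γτ₀ = 1.8124 × 12.4 ns = 22.473 ns
d = vΔt = 0.834c × 22.473 ns = 2.5003×10^8 m/s × 2.2473×10^-8 s = 5.62 m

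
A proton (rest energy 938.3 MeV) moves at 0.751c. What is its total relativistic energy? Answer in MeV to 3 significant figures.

E ≈ 1420 MeV

γ = 1/√(1 − 0.751²) = 1.5145
E = γm₀c² = 1.5145 × 938.3 MeV = 1420 MeV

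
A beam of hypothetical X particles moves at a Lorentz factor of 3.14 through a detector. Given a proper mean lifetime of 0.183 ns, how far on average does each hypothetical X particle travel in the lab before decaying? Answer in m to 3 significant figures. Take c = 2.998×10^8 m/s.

d ≈ 0.163 m

β = √(1 − 1/γ²) = √(1 − 1/3.14²) = 0.94793
Dilated lifetime: Δt = γτ₀ = 3.14 × 0.183 ns = 0.57462 ns
d = vΔt = 0.94793c × 0.57462 ns = 2.8419×10^8 m/s × 5.7462×10^-10 s = 0.163 m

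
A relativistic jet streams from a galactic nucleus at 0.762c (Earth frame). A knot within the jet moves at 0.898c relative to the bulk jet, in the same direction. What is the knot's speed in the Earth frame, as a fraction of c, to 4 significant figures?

u ≈ 0.9856c

Relativistic velocity addition: u = (u' + v)/(1 + u'v/c²)
= (0.898 + 0.762)/(1 + 0.898×0.762) = 1.660/1.68428 = 0.9856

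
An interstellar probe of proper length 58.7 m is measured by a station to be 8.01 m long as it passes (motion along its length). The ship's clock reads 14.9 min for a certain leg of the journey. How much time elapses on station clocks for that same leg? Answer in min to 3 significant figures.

Δt ≈ 109 min

Length contraction ⇒ γ = L₀/L = 58.7/8.01 = 7.3283
Time dilation: Δt = γτ₀ = 7.3283 × 14.9 min = 109 min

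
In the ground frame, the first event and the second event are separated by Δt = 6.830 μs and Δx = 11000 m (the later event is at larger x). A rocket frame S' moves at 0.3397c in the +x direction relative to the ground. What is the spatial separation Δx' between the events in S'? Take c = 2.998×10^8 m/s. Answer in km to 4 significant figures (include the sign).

γ = 1/√(1 − 0.3397²) = 1.06323
Δx' = γ(Δx − vΔt) = 1.06323 × (11000 m − 0.3397×(2.998×10^8 m/s)×6.830×10^-6 s)
= 1.06323 × (10304.4 m) = 10.96 km

Δx' ≈ 10.96 km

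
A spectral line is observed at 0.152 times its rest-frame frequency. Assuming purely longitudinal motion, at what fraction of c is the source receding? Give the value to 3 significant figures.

β ≈ 0.955

f_obs/f_src = √((1−β)/(1+β)) = 0.152  ⇒  (1−β)/(1+β) = 0.023104
β = |1 − D²|/(1 + D²) = |1 − 0.023104|/(1 + 0.023104) = 0.955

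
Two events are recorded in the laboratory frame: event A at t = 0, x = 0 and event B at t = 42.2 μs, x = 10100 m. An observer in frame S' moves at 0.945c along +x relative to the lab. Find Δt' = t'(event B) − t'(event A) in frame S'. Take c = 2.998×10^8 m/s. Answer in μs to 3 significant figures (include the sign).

Δt' ≈ 31.7 μs

γ = 1/√(1 − 0.945²) = 3.0574
Δt' = γ(Δt − vΔx/c²) = 3.0574 × (42.2 μs − 0.945×10100 m / (2.998×10^8 m/s))
= 3.0574 × (10.364 μs) = 31.7 μs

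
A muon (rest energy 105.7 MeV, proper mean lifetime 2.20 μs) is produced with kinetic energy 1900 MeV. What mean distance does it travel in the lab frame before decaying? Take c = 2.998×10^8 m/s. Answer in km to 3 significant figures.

d ≈ 12.5 km

γ = 1 + K/(m₀c²) = 1 + 1900/105.7 = 18.975
β = √(1 − 1/γ²) = 0.99861
Dilated lifetime: γτ₀ = 18.975 × 2.20 μs = 41.746 μs
d = βc·γτ₀ = 0.99861 × (2.998×10^8 m/s) × 4.1746×10^-5 s = 12.5 km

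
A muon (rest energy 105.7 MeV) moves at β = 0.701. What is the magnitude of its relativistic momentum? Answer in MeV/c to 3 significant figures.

γ = 1/√(1 − 0.701²) = 1.4022
p = γβm₀c = 1.4022 × 0.701 × 105.7 MeV/c = 104 MeV/c

p ≈ 104 MeV/c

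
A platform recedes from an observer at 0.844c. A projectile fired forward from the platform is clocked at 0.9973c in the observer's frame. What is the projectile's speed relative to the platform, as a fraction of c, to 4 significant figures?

Inverse velocity addition: u' = (u − v)/(1 − uv/c²)
= (0.9973 − 0.844)/(1 − 0.9973×0.844) = 0.1533/0.158279 = 0.9685

u' ≈ 0.9685c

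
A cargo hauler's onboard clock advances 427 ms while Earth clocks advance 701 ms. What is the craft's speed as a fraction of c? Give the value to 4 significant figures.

β ≈ 0.7931

γ = Δt/τ₀ = 701/427 = 1.64169
β = √(1 − 1/γ²) = √(1 − 1/1.64169²) = 0.7931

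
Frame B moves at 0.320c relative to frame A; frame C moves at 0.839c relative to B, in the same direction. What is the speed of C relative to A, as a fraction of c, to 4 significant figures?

Compose boost 2: (0.839 + 0.320)/(1 + 0.839×0.320) = 1.159/1.26848 = 0.9137

u ≈ 0.9137c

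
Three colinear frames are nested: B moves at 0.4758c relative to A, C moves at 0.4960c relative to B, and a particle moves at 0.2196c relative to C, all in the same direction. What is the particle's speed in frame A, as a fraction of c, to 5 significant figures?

Compose boost 2: (0.4960 + 0.4758)/(1 + 0.4960×0.4758) = 0.97180/1.235997 = 0.7862480
Compose boost 3: (0.2196 + 0.7862480)/(1 + 0.2196×0.7862480) = 1.005848/1.172660 = 0.85775

u ≈ 0.85775c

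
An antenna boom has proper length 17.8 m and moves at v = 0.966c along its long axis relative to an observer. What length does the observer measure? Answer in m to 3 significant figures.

L ≈ 4.60 m

γ = 1/√(1 − 0.966²) = 3.8678
Length contraction: L = L₀/γ = 17.8/3.8678 = 4.60 m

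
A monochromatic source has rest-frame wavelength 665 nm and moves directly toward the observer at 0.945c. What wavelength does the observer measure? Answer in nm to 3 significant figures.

Relativistic Doppler: λ_obs = λ_src √((1−β)/(1+β))
= 665 × √(0.055000/1.9450) = 665 × 0.16816 = 112 nm

λ_obs ≈ 112 nm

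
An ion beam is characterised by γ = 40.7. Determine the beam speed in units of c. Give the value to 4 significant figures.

β = √(1 − 1/γ²) = √(1 − 1/40.7²) = √(0.999396) = 0.9997

β ≈ 0.9997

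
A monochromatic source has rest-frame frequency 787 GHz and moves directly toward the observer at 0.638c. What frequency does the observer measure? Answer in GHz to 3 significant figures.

f_obs ≈ 1670 GHz

Relativistic Doppler: f_obs = f_src √((1+β)/(1−β))
= 787 × √(1.6380/0.36200) = 787 × 2.1272 = 1670 GHz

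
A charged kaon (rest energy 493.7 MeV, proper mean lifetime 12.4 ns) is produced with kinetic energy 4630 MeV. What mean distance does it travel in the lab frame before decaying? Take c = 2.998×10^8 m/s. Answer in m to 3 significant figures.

γ = 1 + K/(m₀c²) = 1 + 4630/493.7 = 10.378
β = √(1 − 1/γ²) = 0.99535
Dilated lifetime: γτ₀ = 10.378 × 12.4 ns = 128.69 ns
d = βc·γτ₀ = 0.99535 × (2.998×10^8 m/s) × 1.2869×10^-7 s = 38.4 m

d ≈ 38.4 m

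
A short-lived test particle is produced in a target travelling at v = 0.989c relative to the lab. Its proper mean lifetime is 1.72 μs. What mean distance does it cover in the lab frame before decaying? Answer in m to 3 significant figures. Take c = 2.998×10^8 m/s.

γ = 1/√(1 − 0.989²) = 6.7606
Dilated lifetime: Δt = γτ₀ = 6.7606 × 1.72 μs = 11.628 μs
d = vΔt = 0.989c × 11.628 μs = 2.9650×10^8 m/s × 1.1628×10^-5 s = 3450 m

d ≈ 3450 m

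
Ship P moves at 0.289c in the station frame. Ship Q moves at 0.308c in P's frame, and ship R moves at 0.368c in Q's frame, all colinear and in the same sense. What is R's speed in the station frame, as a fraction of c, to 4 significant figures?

u ≈ 0.7624c

Compose boost 2: (0.308 + 0.289)/(1 + 0.308×0.289) = 0.5970/1.08901 = 0.548203
Compose boost 3: (0.368 + 0.548203)/(1 + 0.368×0.548203) = 0.916203/1.20174 = 0.7624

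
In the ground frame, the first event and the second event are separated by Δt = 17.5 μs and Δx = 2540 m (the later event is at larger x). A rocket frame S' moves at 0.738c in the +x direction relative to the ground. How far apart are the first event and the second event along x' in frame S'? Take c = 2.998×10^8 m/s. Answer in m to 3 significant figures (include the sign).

Δx' ≈ -1970 m

γ = 1/√(1 − 0.738²) = 1.4819
Δx' = γ(Δx − vΔt) = 1.4819 × (2540 m − 0.738×(2.998×10^8 m/s)×17.5×10^-6 s)
= 1.4819 × (-1331.9 m) = -1970 m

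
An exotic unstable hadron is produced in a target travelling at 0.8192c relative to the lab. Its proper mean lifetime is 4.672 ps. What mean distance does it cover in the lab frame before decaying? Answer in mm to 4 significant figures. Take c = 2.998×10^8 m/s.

d ≈ 2.001 mm

γ = 1/√(1 − 0.8192²) = 1.74366
Dilated lifetime: Δt = γτ₀ = 1.74366 × 4.672 ps = 8.14636 ps
d = vΔt = 0.8192c × 8.14636 ps = 2.45596×10^8 m/s × 8.14636×10^-12 s = 2.001 mm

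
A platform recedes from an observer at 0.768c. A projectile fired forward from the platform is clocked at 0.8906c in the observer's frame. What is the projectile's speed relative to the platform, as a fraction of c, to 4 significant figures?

Inverse velocity addition: u' = (u − v)/(1 − uv/c²)
= (0.8906 − 0.768)/(1 − 0.8906×0.768) = 0.1226/0.316019 = 0.3880

u' ≈ 0.3880c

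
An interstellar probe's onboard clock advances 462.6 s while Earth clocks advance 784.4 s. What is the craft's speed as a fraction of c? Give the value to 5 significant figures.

γ = Δt/τ₀ = 784.4/462.6 = 1.695633
β = √(1 − 1/γ²) = √(1 − 1/1.695633²) = 0.80759

β ≈ 0.80759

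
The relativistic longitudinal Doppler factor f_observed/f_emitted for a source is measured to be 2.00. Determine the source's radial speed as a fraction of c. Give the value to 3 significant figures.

β ≈ 0.600

f_obs/f_src = √((1+β)/(1−β)) = 2.00  ⇒  (1+β)/(1−β) = 4.0000
β = |1 − D²|/(1 + D²) = |1 − 4.0000|/(1 + 4.0000) = 0.600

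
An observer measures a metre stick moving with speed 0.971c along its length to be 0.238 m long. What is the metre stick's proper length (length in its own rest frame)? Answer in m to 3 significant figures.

γ = 1/√(1 − 0.971²) = 4.1827
L₀ = γL = 4.1827 × 0.238 = 0.995 m

L₀ ≈ 0.995 m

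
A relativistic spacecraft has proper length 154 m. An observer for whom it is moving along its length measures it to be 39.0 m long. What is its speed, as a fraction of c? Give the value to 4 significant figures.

β ≈ 0.9674

γ = L₀/L = 154/39.0 = 3.94872
β = √(1 − 1/γ²) = 0.9674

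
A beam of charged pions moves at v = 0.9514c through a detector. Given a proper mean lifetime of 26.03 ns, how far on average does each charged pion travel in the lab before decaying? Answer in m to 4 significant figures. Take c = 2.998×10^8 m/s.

γ = 1/√(1 − 0.9514²) = 3.24720
Dilated lifetime: Δt = γτ₀ = 3.24720 × 26.03 ns = 84.5246 ns
d = vΔt = 0.9514c × 84.5246 ns = 2.85230×10^8 m/s × 8.45246×10^-8 s = 24.11 m

d ≈ 24.11 m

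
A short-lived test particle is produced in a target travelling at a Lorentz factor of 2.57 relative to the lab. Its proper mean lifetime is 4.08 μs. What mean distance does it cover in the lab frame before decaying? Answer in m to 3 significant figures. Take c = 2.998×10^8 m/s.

d ≈ 2900 m

β = √(1 − 1/γ²) = √(1 − 1/2.57²) = 0.92119
Dilated lifetime: Δt = γτ₀ = 2.57 × 4.08 μs = 10.486 μs
d = vΔt = 0.92119c × 10.486 μs = 2.7617×10^8 m/s × 1.0486×10^-5 s = 2900 m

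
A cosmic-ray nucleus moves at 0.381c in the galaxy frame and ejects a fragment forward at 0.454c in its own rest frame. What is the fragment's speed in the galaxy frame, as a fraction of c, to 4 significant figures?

Compose boost 2: (0.454 + 0.381)/(1 + 0.454×0.381) = 0.8350/1.17297 = 0.7119

u ≈ 0.7119c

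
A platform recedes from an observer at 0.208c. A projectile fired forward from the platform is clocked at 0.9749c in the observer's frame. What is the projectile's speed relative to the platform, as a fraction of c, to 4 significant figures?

u' ≈ 0.9620c

Inverse velocity addition: u' = (u − v)/(1 − uv/c²)
= (0.9749 − 0.208)/(1 − 0.9749×0.208) = 0.7669/0.797221 = 0.9620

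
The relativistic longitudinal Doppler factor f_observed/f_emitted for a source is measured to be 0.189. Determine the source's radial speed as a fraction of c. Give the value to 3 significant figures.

β ≈ 0.931

f_obs/f_src = √((1−β)/(1+β)) = 0.189  ⇒  (1−β)/(1+β) = 0.035721
β = |1 − D²|/(1 + D²) = |1 − 0.035721|/(1 + 0.035721) = 0.931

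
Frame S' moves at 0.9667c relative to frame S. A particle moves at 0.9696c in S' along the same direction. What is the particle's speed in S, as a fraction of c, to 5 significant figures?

u ≈ 0.99948c

Relativistic velocity addition: u = (u' + v)/(1 + u'v/c²)
= (0.9696 + 0.9667)/(1 + 0.9696×0.9667) = 1.9363/1.937312 = 0.99948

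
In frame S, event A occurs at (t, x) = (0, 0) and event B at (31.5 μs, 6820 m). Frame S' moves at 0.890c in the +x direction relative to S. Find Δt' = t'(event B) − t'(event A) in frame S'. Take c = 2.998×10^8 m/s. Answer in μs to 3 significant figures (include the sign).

γ = 1/√(1 − 0.890²) = 2.1932
Δt' = γ(Δt − vΔx/c²) = 2.1932 × (31.5 μs − 0.890×6820 m / (2.998×10^8 m/s))
= 2.1932 × (11.254 μs) = 24.7 μs

Δt' ≈ 24.7 μs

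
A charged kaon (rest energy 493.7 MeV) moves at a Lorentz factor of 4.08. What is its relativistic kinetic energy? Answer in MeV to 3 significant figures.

K ≈ 1520 MeV

γ = 4.08 (given)
K = (γ − 1)m₀c² = (4.08 − 1) × 493.7 MeV = 3.0800 × 493.7 MeV = 1520 MeV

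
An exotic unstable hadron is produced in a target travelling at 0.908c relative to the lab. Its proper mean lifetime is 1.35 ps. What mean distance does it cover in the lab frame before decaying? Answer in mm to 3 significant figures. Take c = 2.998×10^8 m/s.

γ = 1/√(1 − 0.908²) = 2.3868
Dilated lifetime: Δt = γτ₀ = 2.3868 × 1.35 ps = 3.2222 ps
d = vΔt = 0.908c × 3.2222 ps = 2.7222×10^8 m/s × 3.2222×10^-12 s = 0.877 mm

d ≈ 0.877 mm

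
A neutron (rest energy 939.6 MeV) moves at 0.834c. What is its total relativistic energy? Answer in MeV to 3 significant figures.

E ≈ 1700 MeV

γ = 1/√(1 − 0.834²) = 1.8124
E = γm₀c² = 1.8124 × 939.6 MeV = 1700 MeV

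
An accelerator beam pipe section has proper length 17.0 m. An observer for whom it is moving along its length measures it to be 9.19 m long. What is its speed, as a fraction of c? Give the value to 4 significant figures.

γ = L₀/L = 17.0/9.19 = 1.84984
β = √(1 − 1/γ²) = 0.8413

β ≈ 0.8413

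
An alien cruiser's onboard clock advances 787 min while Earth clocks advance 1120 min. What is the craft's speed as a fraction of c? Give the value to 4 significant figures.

γ = Δt/τ₀ = 1120/787 = 1.42313
β = √(1 − 1/γ²) = √(1 − 1/1.42313²) = 0.7115

β ≈ 0.7115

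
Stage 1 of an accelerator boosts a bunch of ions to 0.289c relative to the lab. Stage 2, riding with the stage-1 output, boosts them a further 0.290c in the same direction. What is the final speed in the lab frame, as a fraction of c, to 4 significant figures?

Compose boost 2: (0.290 + 0.289)/(1 + 0.290×0.289) = 0.5790/1.08381 = 0.5342

u ≈ 0.5342c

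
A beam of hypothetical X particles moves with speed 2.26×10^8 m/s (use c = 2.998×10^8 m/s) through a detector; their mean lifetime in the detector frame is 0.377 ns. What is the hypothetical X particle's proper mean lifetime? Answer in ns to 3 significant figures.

τ₀ ≈ 0.248 ns

β = v/c = 2.26×10^8 / 2.998×10^8 = 0.75384
γ = 1/√(1 − 0.75384²) = 1.5219
Proper time: τ₀ = Δt/γ = 0.377/1.5219 = 0.248 ns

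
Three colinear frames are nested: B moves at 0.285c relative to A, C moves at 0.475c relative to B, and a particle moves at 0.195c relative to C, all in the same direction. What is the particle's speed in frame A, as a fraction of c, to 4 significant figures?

u ≈ 0.7646c

Compose boost 2: (0.475 + 0.285)/(1 + 0.475×0.285) = 0.7600/1.13538 = 0.669382
Compose boost 3: (0.195 + 0.669382)/(1 + 0.195×0.669382) = 0.864382/1.13053 = 0.7646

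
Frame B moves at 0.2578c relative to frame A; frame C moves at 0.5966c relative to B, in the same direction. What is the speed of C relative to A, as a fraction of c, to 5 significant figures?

u ≈ 0.74051c

Compose boost 2: (0.5966 + 0.2578)/(1 + 0.5966×0.2578) = 0.85440/1.153803 = 0.74051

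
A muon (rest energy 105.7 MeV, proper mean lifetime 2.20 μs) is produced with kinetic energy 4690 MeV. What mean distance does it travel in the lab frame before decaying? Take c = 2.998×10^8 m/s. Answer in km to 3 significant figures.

d ≈ 29.9 km

γ = 1 + K/(m₀c²) = 1 + 4690/105.7 = 45.371
β = √(1 − 1/γ²) = 0.99976
Dilated lifetime: γτ₀ = 45.371 × 2.20 μs = 99.816 μs
d = βc·γτ₀ = 0.99976 × (2.998×10^8 m/s) × 9.9816×10^-5 s = 29.9 km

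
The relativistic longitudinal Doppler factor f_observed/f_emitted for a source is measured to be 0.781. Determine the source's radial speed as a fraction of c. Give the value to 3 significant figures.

f_obs/f_src = √((1−β)/(1+β)) = 0.781  ⇒  (1−β)/(1+β) = 0.60996
β = |1 − D²|/(1 + D²) = |1 − 0.60996|/(1 + 0.60996) = 0.242

β ≈ 0.242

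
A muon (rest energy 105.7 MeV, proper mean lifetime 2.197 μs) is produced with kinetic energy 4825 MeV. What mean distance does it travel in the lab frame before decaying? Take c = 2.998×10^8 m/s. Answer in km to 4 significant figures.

γ = 1 + K/(m₀c²) = 1 + 4825/105.7 = 46.6481
β = √(1 − 1/γ²) = 0.999770
Dilated lifetime: γτ₀ = 46.6481 × 2.197 μs = 102.486 μs
d = βc·γτ₀ = 0.999770 × (2.998×10^8 m/s) × 0.000102486 s = 30.72 km

d ≈ 30.72 km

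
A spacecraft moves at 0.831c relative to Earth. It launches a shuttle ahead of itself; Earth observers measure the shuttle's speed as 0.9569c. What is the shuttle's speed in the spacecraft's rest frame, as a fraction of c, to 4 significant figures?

Inverse velocity addition: u' = (u − v)/(1 − uv/c²)
= (0.9569 − 0.831)/(1 − 0.9569×0.831) = 0.1259/0.204816 = 0.6147

u' ≈ 0.6147c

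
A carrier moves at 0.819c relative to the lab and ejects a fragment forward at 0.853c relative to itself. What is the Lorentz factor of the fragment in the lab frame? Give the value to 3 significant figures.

u_lab = (0.853 + 0.819)/(1 + 0.853×0.819) = 1.672/1.69861 = 0.984336
γ = 1/√(1 − 0.984336²) = 5.67

γ ≈ 5.67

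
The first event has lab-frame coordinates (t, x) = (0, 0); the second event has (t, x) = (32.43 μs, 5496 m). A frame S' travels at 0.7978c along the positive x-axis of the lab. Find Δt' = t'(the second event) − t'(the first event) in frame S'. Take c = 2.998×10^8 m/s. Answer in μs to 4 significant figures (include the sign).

Δt' ≈ 29.53 μs

γ = 1/√(1 − 0.7978²) = 1.65859
Δt' = γ(Δt − vΔx/c²) = 1.65859 × (32.43 μs − 0.7978×5496 m / (2.998×10^8 m/s))
= 1.65859 × (17.8046 μs) = 29.53 μs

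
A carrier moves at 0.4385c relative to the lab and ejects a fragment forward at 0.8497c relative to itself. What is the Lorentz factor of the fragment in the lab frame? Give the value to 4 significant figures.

γ ≈ 2.897

u_lab = (0.8497 + 0.4385)/(1 + 0.8497×0.4385) = 1.2882/1.372593 = 0.9385153
γ = 1/√(1 − 0.9385153²) = 2.897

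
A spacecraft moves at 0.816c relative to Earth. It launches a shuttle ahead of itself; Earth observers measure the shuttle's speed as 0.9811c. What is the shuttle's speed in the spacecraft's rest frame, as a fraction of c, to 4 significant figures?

Inverse velocity addition: u' = (u − v)/(1 − uv/c²)
= (0.9811 − 0.816)/(1 − 0.9811×0.816) = 0.1651/0.199422 = 0.8279

u' ≈ 0.8279c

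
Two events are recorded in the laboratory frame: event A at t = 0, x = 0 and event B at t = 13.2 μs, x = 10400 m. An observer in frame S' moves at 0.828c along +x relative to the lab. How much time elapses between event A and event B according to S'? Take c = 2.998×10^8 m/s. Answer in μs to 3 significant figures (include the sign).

Δt' ≈ -27.7 μs

γ = 1/√(1 − 0.828²) = 1.7834
Δt' = γ(Δt − vΔx/c²) = 1.7834 × (13.2 μs − 0.828×10400 m / (2.998×10^8 m/s))
= 1.7834 × (-15.523 μs) = -27.7 μs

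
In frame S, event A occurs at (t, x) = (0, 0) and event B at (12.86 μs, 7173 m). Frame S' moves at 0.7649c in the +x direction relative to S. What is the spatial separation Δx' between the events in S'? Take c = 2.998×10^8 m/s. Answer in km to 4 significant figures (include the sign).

Δx' ≈ 6.557 km

γ = 1/√(1 − 0.7649²) = 1.55244
Δx' = γ(Δx − vΔt) = 1.55244 × (7173 m − 0.7649×(2.998×10^8 m/s)×12.86×10^-6 s)
= 1.55244 × (4223.98 m) = 6.557 km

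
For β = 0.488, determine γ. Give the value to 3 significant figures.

γ ≈ 1.15

γ = 1/√(1 − β²) = 1/√(1 − 0.488²) = 1/√(0.76186) = 1.15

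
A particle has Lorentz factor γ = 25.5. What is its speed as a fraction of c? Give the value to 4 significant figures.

β = √(1 − 1/γ²) = √(1 − 1/25.5²) = √(0.998462) = 0.9992

β ≈ 0.9992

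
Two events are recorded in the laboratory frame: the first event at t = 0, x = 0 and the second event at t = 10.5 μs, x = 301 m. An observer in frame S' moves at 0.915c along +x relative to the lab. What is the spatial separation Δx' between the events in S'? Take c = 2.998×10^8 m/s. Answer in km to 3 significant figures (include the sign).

γ = 1/√(1 − 0.915²) = 2.4786
Δx' = γ(Δx − vΔt) = 2.4786 × (301 m − 0.915×(2.998×10^8 m/s)×10.5×10^-6 s)
= 2.4786 × (-2579.3 m) = -6.39 km

Δx' ≈ -6.39 km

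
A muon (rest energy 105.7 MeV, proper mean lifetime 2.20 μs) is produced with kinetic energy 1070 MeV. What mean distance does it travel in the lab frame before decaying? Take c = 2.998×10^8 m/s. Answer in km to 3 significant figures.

d ≈ 7.31 km

γ = 1 + K/(m₀c²) = 1 + 1070/105.7 = 11.123
β = √(1 − 1/γ²) = 0.99595
Dilated lifetime: γτ₀ = 11.123 × 2.20 μs = 24.471 μs
d = βc·γτ₀ = 0.99595 × (2.998×10^8 m/s) × 2.4471×10^-5 s = 7.31 km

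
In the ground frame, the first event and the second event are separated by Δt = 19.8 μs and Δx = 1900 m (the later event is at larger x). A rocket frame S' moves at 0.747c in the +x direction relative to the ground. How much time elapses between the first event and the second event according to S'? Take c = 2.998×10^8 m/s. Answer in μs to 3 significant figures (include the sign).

γ = 1/√(1 − 0.747²) = 1.5042
Δt' = γ(Δt − vΔx/c²) = 1.5042 × (19.8 μs − 0.747×1900 m / (2.998×10^8 m/s))
= 1.5042 × (15.066 μs) = 22.7 μs

Δt' ≈ 22.7 μs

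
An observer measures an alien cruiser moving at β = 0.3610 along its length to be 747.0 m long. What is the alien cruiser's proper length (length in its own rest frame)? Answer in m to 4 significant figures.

γ = 1/√(1 − 0.3610²) = 1.07231
L₀ = γL = 1.07231 × 747.0 = 801.0 m

L₀ ≈ 801.0 m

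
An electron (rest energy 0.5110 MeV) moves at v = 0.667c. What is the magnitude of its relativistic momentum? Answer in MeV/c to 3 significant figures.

p ≈ 0.457 MeV/c

γ = 1/√(1 − 0.667²) = 1.3422
p = γβm₀c = 1.3422 × 0.667 × 0.5110 MeV/c = 0.457 MeV/c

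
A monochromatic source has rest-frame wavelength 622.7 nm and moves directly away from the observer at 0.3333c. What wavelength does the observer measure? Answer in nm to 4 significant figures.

Relativistic Doppler: λ_obs = λ_src √((1+β)/(1−β))
= 622.7 × √(1.33330/0.666700) = 622.7 × 1.41416 = 880.6 nm

λ_obs ≈ 880.6 nm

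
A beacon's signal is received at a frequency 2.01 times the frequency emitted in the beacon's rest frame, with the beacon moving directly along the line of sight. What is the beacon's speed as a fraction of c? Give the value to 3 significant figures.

f_obs/f_src = √((1+β)/(1−β)) = 2.01  ⇒  (1+β)/(1−β) = 4.0401
β = |1 − D²|/(1 + D²) = |1 − 4.0401|/(1 + 4.0401) = 0.603

β ≈ 0.603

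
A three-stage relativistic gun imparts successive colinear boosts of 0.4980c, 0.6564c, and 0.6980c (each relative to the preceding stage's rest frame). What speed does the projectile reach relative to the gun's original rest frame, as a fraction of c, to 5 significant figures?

u ≈ 0.97557c

Compose boost 2: (0.6564 + 0.4980)/(1 + 0.6564×0.4980) = 1.1544/1.326887 = 0.8700061
Compose boost 3: (0.6980 + 0.8700061)/(1 + 0.6980×0.8700061) = 1.568006/1.607264 = 0.97557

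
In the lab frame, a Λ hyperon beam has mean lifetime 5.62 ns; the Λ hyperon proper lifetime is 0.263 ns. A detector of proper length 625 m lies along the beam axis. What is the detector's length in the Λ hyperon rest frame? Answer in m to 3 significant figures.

Time dilation ⇒ γ = Δt/τ₀ = 5.62/0.263 = 21.369
Length contraction: L = L₀/γ = 625/21.369 = 29.2 m

L ≈ 29.2 m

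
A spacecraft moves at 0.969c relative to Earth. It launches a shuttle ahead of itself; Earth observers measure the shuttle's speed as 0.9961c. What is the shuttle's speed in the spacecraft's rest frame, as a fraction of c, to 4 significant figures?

Inverse velocity addition: u' = (u − v)/(1 − uv/c²)
= (0.9961 − 0.969)/(1 − 0.9961×0.969) = 0.02710/0.0347791 = 0.7792

u' ≈ 0.7792c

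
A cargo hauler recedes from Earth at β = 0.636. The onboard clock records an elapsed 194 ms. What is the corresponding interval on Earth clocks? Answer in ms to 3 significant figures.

γ = 1/√(1 − 0.636²) = 1.2959
Time dilation: Δt = γτ₀ = 1.2959 × 194 ms = 251 ms

Δt ≈ 251 ms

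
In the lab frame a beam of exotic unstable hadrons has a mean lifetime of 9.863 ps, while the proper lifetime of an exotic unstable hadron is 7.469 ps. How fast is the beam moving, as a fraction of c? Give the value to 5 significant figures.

γ = Δt/τ₀ = 9.863/7.469 = 1.320525
β = √(1 − 1/γ²) = √(1 − 1/1.320525²) = 0.65310

β ≈ 0.65310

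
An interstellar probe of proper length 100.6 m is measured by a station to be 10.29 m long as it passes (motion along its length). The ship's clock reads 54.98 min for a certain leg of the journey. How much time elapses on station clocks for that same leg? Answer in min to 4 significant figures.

Length contraction ⇒ γ = L₀/L = 100.6/10.29 = 9.77648
Time dilation: Δt = γτ₀ = 9.77648 × 54.98 min = 537.5 min

Δt ≈ 537.5 min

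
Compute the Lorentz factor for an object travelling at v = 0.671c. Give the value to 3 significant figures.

γ = 1/√(1 − β²) = 1/√(1 − 0.671²) = 1/√(0.54976) = 1.35

γ ≈ 1.35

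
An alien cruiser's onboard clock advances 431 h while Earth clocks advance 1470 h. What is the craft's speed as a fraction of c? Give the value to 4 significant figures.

γ = Δt/τ₀ = 1470/431 = 3.41067
β = √(1 − 1/γ²) = √(1 − 1/3.41067²) = 0.9561

β ≈ 0.9561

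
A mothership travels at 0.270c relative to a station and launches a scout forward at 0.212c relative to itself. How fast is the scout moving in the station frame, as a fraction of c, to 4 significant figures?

u ≈ 0.4559c

Compose boost 2: (0.212 + 0.270)/(1 + 0.212×0.270) = 0.4820/1.05724 = 0.4559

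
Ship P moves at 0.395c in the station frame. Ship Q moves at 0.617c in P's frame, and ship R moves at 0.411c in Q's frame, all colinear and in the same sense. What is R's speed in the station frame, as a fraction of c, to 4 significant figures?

Compose boost 2: (0.617 + 0.395)/(1 + 0.617×0.395) = 1.012/1.24371 = 0.813691
Compose boost 3: (0.411 + 0.813691)/(1 + 0.411×0.813691) = 1.22469/1.33443 = 0.9178

u ≈ 0.9178c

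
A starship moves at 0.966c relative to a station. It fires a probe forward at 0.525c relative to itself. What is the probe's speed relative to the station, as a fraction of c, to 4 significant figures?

u ≈ 0.9893c

Relativistic velocity addition: u = (u' + v)/(1 + u'v/c²)
= (0.525 + 0.966)/(1 + 0.525×0.966) = 1.491/1.50715 = 0.9893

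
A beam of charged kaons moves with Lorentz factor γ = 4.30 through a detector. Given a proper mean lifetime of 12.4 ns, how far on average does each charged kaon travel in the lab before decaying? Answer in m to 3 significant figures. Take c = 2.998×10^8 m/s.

d ≈ 15.5 m

β = √(1 − 1/γ²) = √(1 − 1/4.30²) = 0.97258
Dilated lifetime: Δt = γτ₀ = 4.30 × 12.4 ns = 53.320 ns
d = vΔt = 0.97258c × 53.320 ns = 2.9158×10^8 m/s × 5.3320×10^-8 s = 15.5 m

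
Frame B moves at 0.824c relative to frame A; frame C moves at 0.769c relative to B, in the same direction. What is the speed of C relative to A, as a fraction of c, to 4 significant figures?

Compose boost 2: (0.769 + 0.824)/(1 + 0.769×0.824) = 1.593/1.63366 = 0.9751

u ≈ 0.9751c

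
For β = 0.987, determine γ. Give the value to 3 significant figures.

γ = 1/√(1 − β²) = 1/√(1 − 0.987²) = 1/√(0.025831) = 6.22

γ ≈ 6.22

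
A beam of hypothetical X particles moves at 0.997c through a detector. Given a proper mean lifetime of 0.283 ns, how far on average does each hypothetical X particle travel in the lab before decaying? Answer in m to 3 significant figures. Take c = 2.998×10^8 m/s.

γ = 1/√(1 − 0.997²) = 12.920
Dilated lifetime: Δt = γτ₀ = 12.920 × 0.283 ns = 3.6563 ns
d = vΔt = 0.997c × 3.6563 ns = 2.9890×10^8 m/s × 3.6563×10^-9 s = 1.09 m

d ≈ 1.09 m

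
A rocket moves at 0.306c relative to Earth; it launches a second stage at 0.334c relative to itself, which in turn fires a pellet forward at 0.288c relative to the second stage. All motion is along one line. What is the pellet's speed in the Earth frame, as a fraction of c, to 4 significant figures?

Compose boost 2: (0.334 + 0.306)/(1 + 0.334×0.306) = 0.6400/1.10220 = 0.580655
Compose boost 3: (0.288 + 0.580655)/(1 + 0.288×0.580655) = 0.868655/1.16723 = 0.7442

u ≈ 0.7442c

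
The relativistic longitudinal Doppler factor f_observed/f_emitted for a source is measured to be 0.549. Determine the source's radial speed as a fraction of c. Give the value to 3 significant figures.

β ≈ 0.537

f_obs/f_src = √((1−β)/(1+β)) = 0.549  ⇒  (1−β)/(1+β) = 0.30140
β = |1 − D²|/(1 + D²) = |1 − 0.30140|/(1 + 0.30140) = 0.537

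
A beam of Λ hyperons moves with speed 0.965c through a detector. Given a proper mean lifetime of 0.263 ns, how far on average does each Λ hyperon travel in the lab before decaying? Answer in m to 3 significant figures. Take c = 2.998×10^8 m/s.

d ≈ 0.290 m

γ = 1/√(1 − 0.965²) = 3.8132
Dilated lifetime: Δt = γτ₀ = 3.8132 × 0.263 ns = 1.0029 ns
d = vΔt = 0.965c × 1.0029 ns = 2.8931×10^8 m/s × 1.0029×10^-9 s = 0.290 m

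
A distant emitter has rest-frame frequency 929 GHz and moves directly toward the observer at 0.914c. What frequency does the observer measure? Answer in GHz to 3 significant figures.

f_obs ≈ 4380 GHz

Relativistic Doppler: f_obs = f_src √((1+β)/(1−β))
= 929 × √(1.9140/0.086000) = 929 × 4.7176 = 4380 GHz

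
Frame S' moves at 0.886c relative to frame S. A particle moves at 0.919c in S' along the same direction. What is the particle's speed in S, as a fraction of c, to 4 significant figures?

Relativistic velocity addition: u = (u' + v)/(1 + u'v/c²)
= (0.919 + 0.886)/(1 + 0.919×0.886) = 1.805/1.81423 = 0.9949

u ≈ 0.9949c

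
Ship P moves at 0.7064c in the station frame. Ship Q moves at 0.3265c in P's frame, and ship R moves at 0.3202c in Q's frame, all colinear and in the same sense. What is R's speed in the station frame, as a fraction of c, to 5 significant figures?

u ≈ 0.91391c

Compose boost 2: (0.3265 + 0.7064)/(1 + 0.3265×0.7064) = 1.0329/1.230640 = 0.8393197
Compose boost 3: (0.3202 + 0.8393197)/(1 + 0.3202×0.8393197) = 1.159520/1.268750 = 0.91391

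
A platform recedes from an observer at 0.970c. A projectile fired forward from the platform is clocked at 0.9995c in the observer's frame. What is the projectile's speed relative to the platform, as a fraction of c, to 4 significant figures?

Inverse velocity addition: u' = (u − v)/(1 − uv/c²)
= (0.9995 − 0.970)/(1 − 0.9995×0.970) = 0.02950/0.0304850 = 0.9677

u' ≈ 0.9677c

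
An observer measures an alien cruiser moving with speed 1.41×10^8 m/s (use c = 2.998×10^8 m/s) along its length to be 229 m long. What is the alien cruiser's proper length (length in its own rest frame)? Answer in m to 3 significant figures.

L₀ ≈ 259 m

β = v/c = 1.41×10^8 / 2.998×10^8 = 0.47031
γ = 1/√(1 − 0.47031²) = 1.1331
L₀ = γL = 1.1331 × 229 = 259 m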